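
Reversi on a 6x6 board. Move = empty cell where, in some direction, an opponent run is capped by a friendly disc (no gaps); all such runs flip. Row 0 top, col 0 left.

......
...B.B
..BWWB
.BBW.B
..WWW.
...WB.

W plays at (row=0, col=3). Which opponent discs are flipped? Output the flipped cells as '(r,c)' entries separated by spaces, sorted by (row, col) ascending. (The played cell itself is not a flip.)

Answer: (1,3)

Derivation:
Dir NW: edge -> no flip
Dir N: edge -> no flip
Dir NE: edge -> no flip
Dir W: first cell '.' (not opp) -> no flip
Dir E: first cell '.' (not opp) -> no flip
Dir SW: first cell '.' (not opp) -> no flip
Dir S: opp run (1,3) capped by W -> flip
Dir SE: first cell '.' (not opp) -> no flip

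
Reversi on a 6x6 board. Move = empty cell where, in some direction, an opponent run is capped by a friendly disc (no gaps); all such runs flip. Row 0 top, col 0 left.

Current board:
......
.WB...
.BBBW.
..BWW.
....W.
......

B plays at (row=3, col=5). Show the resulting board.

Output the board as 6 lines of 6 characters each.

Place B at (3,5); scan 8 dirs for brackets.
Dir NW: opp run (2,4), next='.' -> no flip
Dir N: first cell '.' (not opp) -> no flip
Dir NE: edge -> no flip
Dir W: opp run (3,4) (3,3) capped by B -> flip
Dir E: edge -> no flip
Dir SW: opp run (4,4), next='.' -> no flip
Dir S: first cell '.' (not opp) -> no flip
Dir SE: edge -> no flip
All flips: (3,3) (3,4)

Answer: ......
.WB...
.BBBW.
..BBBB
....W.
......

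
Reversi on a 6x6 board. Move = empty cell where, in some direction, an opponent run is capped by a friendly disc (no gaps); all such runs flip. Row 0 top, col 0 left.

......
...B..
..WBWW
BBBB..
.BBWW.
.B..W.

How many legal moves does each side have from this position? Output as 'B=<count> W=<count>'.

-- B to move --
(1,1): flips 1 -> legal
(1,2): flips 1 -> legal
(1,4): no bracket -> illegal
(1,5): flips 1 -> legal
(2,1): flips 1 -> legal
(3,4): no bracket -> illegal
(3,5): flips 1 -> legal
(4,5): flips 2 -> legal
(5,2): no bracket -> illegal
(5,3): flips 1 -> legal
(5,5): flips 1 -> legal
B mobility = 8
-- W to move --
(0,2): flips 1 -> legal
(0,3): flips 3 -> legal
(0,4): flips 1 -> legal
(1,2): no bracket -> illegal
(1,4): no bracket -> illegal
(2,0): no bracket -> illegal
(2,1): flips 1 -> legal
(3,4): no bracket -> illegal
(4,0): flips 3 -> legal
(5,0): no bracket -> illegal
(5,2): flips 2 -> legal
(5,3): no bracket -> illegal
W mobility = 6

Answer: B=8 W=6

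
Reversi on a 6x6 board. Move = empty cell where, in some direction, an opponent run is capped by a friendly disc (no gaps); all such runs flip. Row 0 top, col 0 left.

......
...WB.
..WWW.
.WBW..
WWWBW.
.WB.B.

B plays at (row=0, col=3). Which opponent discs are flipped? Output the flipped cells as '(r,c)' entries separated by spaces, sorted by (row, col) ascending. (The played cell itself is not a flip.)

Dir NW: edge -> no flip
Dir N: edge -> no flip
Dir NE: edge -> no flip
Dir W: first cell '.' (not opp) -> no flip
Dir E: first cell '.' (not opp) -> no flip
Dir SW: first cell '.' (not opp) -> no flip
Dir S: opp run (1,3) (2,3) (3,3) capped by B -> flip
Dir SE: first cell 'B' (not opp) -> no flip

Answer: (1,3) (2,3) (3,3)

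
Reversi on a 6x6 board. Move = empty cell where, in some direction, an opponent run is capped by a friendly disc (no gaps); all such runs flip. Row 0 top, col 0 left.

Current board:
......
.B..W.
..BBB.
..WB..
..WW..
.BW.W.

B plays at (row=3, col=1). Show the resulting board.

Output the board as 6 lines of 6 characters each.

Place B at (3,1); scan 8 dirs for brackets.
Dir NW: first cell '.' (not opp) -> no flip
Dir N: first cell '.' (not opp) -> no flip
Dir NE: first cell 'B' (not opp) -> no flip
Dir W: first cell '.' (not opp) -> no flip
Dir E: opp run (3,2) capped by B -> flip
Dir SW: first cell '.' (not opp) -> no flip
Dir S: first cell '.' (not opp) -> no flip
Dir SE: opp run (4,2), next='.' -> no flip
All flips: (3,2)

Answer: ......
.B..W.
..BBB.
.BBB..
..WW..
.BW.W.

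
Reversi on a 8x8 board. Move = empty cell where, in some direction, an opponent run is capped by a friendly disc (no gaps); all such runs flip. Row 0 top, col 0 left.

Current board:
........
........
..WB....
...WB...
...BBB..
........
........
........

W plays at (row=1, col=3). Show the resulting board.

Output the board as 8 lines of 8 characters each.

Place W at (1,3); scan 8 dirs for brackets.
Dir NW: first cell '.' (not opp) -> no flip
Dir N: first cell '.' (not opp) -> no flip
Dir NE: first cell '.' (not opp) -> no flip
Dir W: first cell '.' (not opp) -> no flip
Dir E: first cell '.' (not opp) -> no flip
Dir SW: first cell 'W' (not opp) -> no flip
Dir S: opp run (2,3) capped by W -> flip
Dir SE: first cell '.' (not opp) -> no flip
All flips: (2,3)

Answer: ........
...W....
..WW....
...WB...
...BBB..
........
........
........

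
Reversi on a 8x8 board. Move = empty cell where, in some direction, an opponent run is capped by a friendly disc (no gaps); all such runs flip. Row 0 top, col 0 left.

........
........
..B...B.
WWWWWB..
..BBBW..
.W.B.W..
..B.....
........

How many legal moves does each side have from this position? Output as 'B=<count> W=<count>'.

Answer: B=10 W=11

Derivation:
-- B to move --
(2,0): flips 1 -> legal
(2,1): flips 1 -> legal
(2,3): flips 1 -> legal
(2,4): flips 2 -> legal
(2,5): flips 1 -> legal
(3,6): no bracket -> illegal
(4,0): flips 2 -> legal
(4,1): no bracket -> illegal
(4,6): flips 1 -> legal
(5,0): no bracket -> illegal
(5,2): no bracket -> illegal
(5,4): no bracket -> illegal
(5,6): no bracket -> illegal
(6,0): flips 1 -> legal
(6,1): no bracket -> illegal
(6,4): no bracket -> illegal
(6,5): flips 2 -> legal
(6,6): flips 1 -> legal
B mobility = 10
-- W to move --
(1,1): flips 1 -> legal
(1,2): flips 1 -> legal
(1,3): flips 1 -> legal
(1,5): no bracket -> illegal
(1,6): no bracket -> illegal
(1,7): no bracket -> illegal
(2,1): no bracket -> illegal
(2,3): no bracket -> illegal
(2,4): no bracket -> illegal
(2,5): flips 1 -> legal
(2,7): no bracket -> illegal
(3,6): flips 1 -> legal
(3,7): no bracket -> illegal
(4,1): flips 3 -> legal
(4,6): no bracket -> illegal
(5,2): flips 2 -> legal
(5,4): flips 2 -> legal
(6,1): no bracket -> illegal
(6,3): flips 2 -> legal
(6,4): flips 2 -> legal
(7,1): no bracket -> illegal
(7,2): no bracket -> illegal
(7,3): flips 1 -> legal
W mobility = 11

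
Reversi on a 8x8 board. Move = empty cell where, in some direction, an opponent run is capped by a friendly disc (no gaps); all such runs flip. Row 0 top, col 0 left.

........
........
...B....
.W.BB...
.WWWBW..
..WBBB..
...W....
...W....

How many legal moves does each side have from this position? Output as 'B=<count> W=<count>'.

Answer: B=10 W=7

Derivation:
-- B to move --
(2,0): flips 2 -> legal
(2,1): no bracket -> illegal
(2,2): no bracket -> illegal
(3,0): no bracket -> illegal
(3,2): flips 1 -> legal
(3,5): flips 1 -> legal
(3,6): flips 1 -> legal
(4,0): flips 3 -> legal
(4,6): flips 1 -> legal
(5,0): no bracket -> illegal
(5,1): flips 2 -> legal
(5,6): flips 1 -> legal
(6,1): flips 2 -> legal
(6,2): no bracket -> illegal
(6,4): no bracket -> illegal
(7,2): flips 1 -> legal
(7,4): no bracket -> illegal
B mobility = 10
-- W to move --
(1,2): flips 2 -> legal
(1,3): flips 2 -> legal
(1,4): no bracket -> illegal
(2,2): no bracket -> illegal
(2,4): flips 1 -> legal
(2,5): flips 1 -> legal
(3,2): no bracket -> illegal
(3,5): no bracket -> illegal
(4,6): no bracket -> illegal
(5,6): flips 3 -> legal
(6,2): no bracket -> illegal
(6,4): flips 1 -> legal
(6,5): flips 2 -> legal
(6,6): no bracket -> illegal
W mobility = 7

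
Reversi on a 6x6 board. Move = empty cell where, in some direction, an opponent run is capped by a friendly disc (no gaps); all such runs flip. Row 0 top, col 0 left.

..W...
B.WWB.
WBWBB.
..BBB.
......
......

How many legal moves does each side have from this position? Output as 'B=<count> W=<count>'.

Answer: B=4 W=9

Derivation:
-- B to move --
(0,1): flips 1 -> legal
(0,3): flips 2 -> legal
(0,4): no bracket -> illegal
(1,1): flips 3 -> legal
(3,0): flips 1 -> legal
(3,1): no bracket -> illegal
B mobility = 4
-- W to move --
(0,0): flips 1 -> legal
(0,1): no bracket -> illegal
(0,3): no bracket -> illegal
(0,4): no bracket -> illegal
(0,5): no bracket -> illegal
(1,1): no bracket -> illegal
(1,5): flips 1 -> legal
(2,5): flips 2 -> legal
(3,0): flips 1 -> legal
(3,1): no bracket -> illegal
(3,5): flips 1 -> legal
(4,1): no bracket -> illegal
(4,2): flips 1 -> legal
(4,3): flips 2 -> legal
(4,4): flips 1 -> legal
(4,5): flips 2 -> legal
W mobility = 9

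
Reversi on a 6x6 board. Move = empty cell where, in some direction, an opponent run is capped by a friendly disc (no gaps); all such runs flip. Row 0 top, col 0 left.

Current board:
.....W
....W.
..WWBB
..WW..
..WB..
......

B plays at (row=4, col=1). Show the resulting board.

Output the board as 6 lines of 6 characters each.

Place B at (4,1); scan 8 dirs for brackets.
Dir NW: first cell '.' (not opp) -> no flip
Dir N: first cell '.' (not opp) -> no flip
Dir NE: opp run (3,2) (2,3) (1,4) (0,5), next=edge -> no flip
Dir W: first cell '.' (not opp) -> no flip
Dir E: opp run (4,2) capped by B -> flip
Dir SW: first cell '.' (not opp) -> no flip
Dir S: first cell '.' (not opp) -> no flip
Dir SE: first cell '.' (not opp) -> no flip
All flips: (4,2)

Answer: .....W
....W.
..WWBB
..WW..
.BBB..
......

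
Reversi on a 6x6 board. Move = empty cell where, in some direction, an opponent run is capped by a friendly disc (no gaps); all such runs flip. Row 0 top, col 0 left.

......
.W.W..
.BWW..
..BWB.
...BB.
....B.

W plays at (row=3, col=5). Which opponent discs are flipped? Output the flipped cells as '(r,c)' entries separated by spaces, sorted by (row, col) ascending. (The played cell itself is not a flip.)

Dir NW: first cell '.' (not opp) -> no flip
Dir N: first cell '.' (not opp) -> no flip
Dir NE: edge -> no flip
Dir W: opp run (3,4) capped by W -> flip
Dir E: edge -> no flip
Dir SW: opp run (4,4), next='.' -> no flip
Dir S: first cell '.' (not opp) -> no flip
Dir SE: edge -> no flip

Answer: (3,4)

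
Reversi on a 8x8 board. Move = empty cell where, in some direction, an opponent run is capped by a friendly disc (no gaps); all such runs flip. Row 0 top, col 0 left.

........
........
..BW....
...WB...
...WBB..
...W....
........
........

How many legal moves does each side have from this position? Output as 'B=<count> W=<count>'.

-- B to move --
(1,2): flips 1 -> legal
(1,3): no bracket -> illegal
(1,4): no bracket -> illegal
(2,4): flips 1 -> legal
(3,2): flips 1 -> legal
(4,2): flips 1 -> legal
(5,2): flips 1 -> legal
(5,4): no bracket -> illegal
(6,2): flips 1 -> legal
(6,3): no bracket -> illegal
(6,4): no bracket -> illegal
B mobility = 6
-- W to move --
(1,1): flips 1 -> legal
(1,2): no bracket -> illegal
(1,3): no bracket -> illegal
(2,1): flips 1 -> legal
(2,4): no bracket -> illegal
(2,5): flips 1 -> legal
(3,1): no bracket -> illegal
(3,2): no bracket -> illegal
(3,5): flips 2 -> legal
(3,6): no bracket -> illegal
(4,6): flips 2 -> legal
(5,4): no bracket -> illegal
(5,5): flips 1 -> legal
(5,6): flips 2 -> legal
W mobility = 7

Answer: B=6 W=7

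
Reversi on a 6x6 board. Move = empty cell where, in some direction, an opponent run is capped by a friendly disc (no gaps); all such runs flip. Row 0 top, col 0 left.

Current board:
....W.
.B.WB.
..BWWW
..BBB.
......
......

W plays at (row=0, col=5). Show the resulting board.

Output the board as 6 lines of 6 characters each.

Place W at (0,5); scan 8 dirs for brackets.
Dir NW: edge -> no flip
Dir N: edge -> no flip
Dir NE: edge -> no flip
Dir W: first cell 'W' (not opp) -> no flip
Dir E: edge -> no flip
Dir SW: opp run (1,4) capped by W -> flip
Dir S: first cell '.' (not opp) -> no flip
Dir SE: edge -> no flip
All flips: (1,4)

Answer: ....WW
.B.WW.
..BWWW
..BBB.
......
......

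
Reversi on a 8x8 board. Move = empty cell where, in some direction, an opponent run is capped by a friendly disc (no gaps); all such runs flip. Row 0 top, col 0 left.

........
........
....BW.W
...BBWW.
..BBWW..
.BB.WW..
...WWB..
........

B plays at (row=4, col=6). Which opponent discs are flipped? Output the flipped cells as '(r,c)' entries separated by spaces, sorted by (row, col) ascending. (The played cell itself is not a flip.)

Dir NW: opp run (3,5) capped by B -> flip
Dir N: opp run (3,6), next='.' -> no flip
Dir NE: first cell '.' (not opp) -> no flip
Dir W: opp run (4,5) (4,4) capped by B -> flip
Dir E: first cell '.' (not opp) -> no flip
Dir SW: opp run (5,5) (6,4), next='.' -> no flip
Dir S: first cell '.' (not opp) -> no flip
Dir SE: first cell '.' (not opp) -> no flip

Answer: (3,5) (4,4) (4,5)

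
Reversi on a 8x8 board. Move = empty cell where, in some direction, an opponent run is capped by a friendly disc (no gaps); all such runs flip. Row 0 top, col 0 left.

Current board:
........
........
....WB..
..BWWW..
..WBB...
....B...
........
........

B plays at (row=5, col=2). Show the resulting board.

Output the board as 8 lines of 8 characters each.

Place B at (5,2); scan 8 dirs for brackets.
Dir NW: first cell '.' (not opp) -> no flip
Dir N: opp run (4,2) capped by B -> flip
Dir NE: first cell 'B' (not opp) -> no flip
Dir W: first cell '.' (not opp) -> no flip
Dir E: first cell '.' (not opp) -> no flip
Dir SW: first cell '.' (not opp) -> no flip
Dir S: first cell '.' (not opp) -> no flip
Dir SE: first cell '.' (not opp) -> no flip
All flips: (4,2)

Answer: ........
........
....WB..
..BWWW..
..BBB...
..B.B...
........
........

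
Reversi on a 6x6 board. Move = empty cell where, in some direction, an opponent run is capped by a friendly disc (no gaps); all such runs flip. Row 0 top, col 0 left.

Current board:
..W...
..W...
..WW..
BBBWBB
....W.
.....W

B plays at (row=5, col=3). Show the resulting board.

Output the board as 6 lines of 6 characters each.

Place B at (5,3); scan 8 dirs for brackets.
Dir NW: first cell '.' (not opp) -> no flip
Dir N: first cell '.' (not opp) -> no flip
Dir NE: opp run (4,4) capped by B -> flip
Dir W: first cell '.' (not opp) -> no flip
Dir E: first cell '.' (not opp) -> no flip
Dir SW: edge -> no flip
Dir S: edge -> no flip
Dir SE: edge -> no flip
All flips: (4,4)

Answer: ..W...
..W...
..WW..
BBBWBB
....B.
...B.W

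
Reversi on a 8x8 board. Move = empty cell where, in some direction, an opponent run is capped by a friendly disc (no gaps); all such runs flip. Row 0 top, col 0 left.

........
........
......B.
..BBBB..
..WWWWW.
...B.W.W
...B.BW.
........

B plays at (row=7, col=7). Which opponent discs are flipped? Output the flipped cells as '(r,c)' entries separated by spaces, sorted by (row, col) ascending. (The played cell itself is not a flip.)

Answer: (4,4) (5,5) (6,6)

Derivation:
Dir NW: opp run (6,6) (5,5) (4,4) capped by B -> flip
Dir N: first cell '.' (not opp) -> no flip
Dir NE: edge -> no flip
Dir W: first cell '.' (not opp) -> no flip
Dir E: edge -> no flip
Dir SW: edge -> no flip
Dir S: edge -> no flip
Dir SE: edge -> no flip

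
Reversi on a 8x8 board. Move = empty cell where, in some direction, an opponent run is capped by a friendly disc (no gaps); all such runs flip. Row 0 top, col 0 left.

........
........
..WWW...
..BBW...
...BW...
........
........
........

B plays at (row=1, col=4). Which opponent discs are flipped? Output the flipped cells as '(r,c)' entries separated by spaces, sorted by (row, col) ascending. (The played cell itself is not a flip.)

Answer: (2,3)

Derivation:
Dir NW: first cell '.' (not opp) -> no flip
Dir N: first cell '.' (not opp) -> no flip
Dir NE: first cell '.' (not opp) -> no flip
Dir W: first cell '.' (not opp) -> no flip
Dir E: first cell '.' (not opp) -> no flip
Dir SW: opp run (2,3) capped by B -> flip
Dir S: opp run (2,4) (3,4) (4,4), next='.' -> no flip
Dir SE: first cell '.' (not opp) -> no flip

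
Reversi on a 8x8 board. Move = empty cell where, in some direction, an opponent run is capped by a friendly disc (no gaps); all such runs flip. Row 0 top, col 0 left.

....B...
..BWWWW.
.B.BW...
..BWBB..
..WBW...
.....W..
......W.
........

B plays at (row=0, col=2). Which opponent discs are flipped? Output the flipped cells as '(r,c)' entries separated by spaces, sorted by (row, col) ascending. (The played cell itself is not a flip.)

Dir NW: edge -> no flip
Dir N: edge -> no flip
Dir NE: edge -> no flip
Dir W: first cell '.' (not opp) -> no flip
Dir E: first cell '.' (not opp) -> no flip
Dir SW: first cell '.' (not opp) -> no flip
Dir S: first cell 'B' (not opp) -> no flip
Dir SE: opp run (1,3) (2,4) capped by B -> flip

Answer: (1,3) (2,4)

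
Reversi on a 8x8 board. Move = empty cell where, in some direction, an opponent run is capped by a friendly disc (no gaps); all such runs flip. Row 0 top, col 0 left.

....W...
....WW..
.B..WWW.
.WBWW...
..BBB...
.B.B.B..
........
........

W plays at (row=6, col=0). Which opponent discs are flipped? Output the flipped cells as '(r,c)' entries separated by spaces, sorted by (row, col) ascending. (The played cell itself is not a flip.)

Answer: (4,2) (5,1)

Derivation:
Dir NW: edge -> no flip
Dir N: first cell '.' (not opp) -> no flip
Dir NE: opp run (5,1) (4,2) capped by W -> flip
Dir W: edge -> no flip
Dir E: first cell '.' (not opp) -> no flip
Dir SW: edge -> no flip
Dir S: first cell '.' (not opp) -> no flip
Dir SE: first cell '.' (not opp) -> no flip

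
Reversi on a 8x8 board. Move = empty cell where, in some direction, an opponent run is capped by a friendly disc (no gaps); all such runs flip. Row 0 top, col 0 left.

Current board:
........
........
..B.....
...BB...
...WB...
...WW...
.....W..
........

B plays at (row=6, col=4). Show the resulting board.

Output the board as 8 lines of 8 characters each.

Place B at (6,4); scan 8 dirs for brackets.
Dir NW: opp run (5,3), next='.' -> no flip
Dir N: opp run (5,4) capped by B -> flip
Dir NE: first cell '.' (not opp) -> no flip
Dir W: first cell '.' (not opp) -> no flip
Dir E: opp run (6,5), next='.' -> no flip
Dir SW: first cell '.' (not opp) -> no flip
Dir S: first cell '.' (not opp) -> no flip
Dir SE: first cell '.' (not opp) -> no flip
All flips: (5,4)

Answer: ........
........
..B.....
...BB...
...WB...
...WB...
....BW..
........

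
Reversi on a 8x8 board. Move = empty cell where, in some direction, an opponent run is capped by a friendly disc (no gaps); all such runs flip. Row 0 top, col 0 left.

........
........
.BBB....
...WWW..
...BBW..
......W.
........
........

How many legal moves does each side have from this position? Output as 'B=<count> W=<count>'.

Answer: B=5 W=8

Derivation:
-- B to move --
(2,4): flips 1 -> legal
(2,5): flips 1 -> legal
(2,6): flips 1 -> legal
(3,2): no bracket -> illegal
(3,6): no bracket -> illegal
(4,2): no bracket -> illegal
(4,6): flips 1 -> legal
(4,7): no bracket -> illegal
(5,4): no bracket -> illegal
(5,5): no bracket -> illegal
(5,7): no bracket -> illegal
(6,5): no bracket -> illegal
(6,6): no bracket -> illegal
(6,7): flips 3 -> legal
B mobility = 5
-- W to move --
(1,0): no bracket -> illegal
(1,1): flips 1 -> legal
(1,2): flips 1 -> legal
(1,3): flips 1 -> legal
(1,4): no bracket -> illegal
(2,0): no bracket -> illegal
(2,4): no bracket -> illegal
(3,0): no bracket -> illegal
(3,1): no bracket -> illegal
(3,2): no bracket -> illegal
(4,2): flips 2 -> legal
(5,2): flips 1 -> legal
(5,3): flips 2 -> legal
(5,4): flips 1 -> legal
(5,5): flips 1 -> legal
W mobility = 8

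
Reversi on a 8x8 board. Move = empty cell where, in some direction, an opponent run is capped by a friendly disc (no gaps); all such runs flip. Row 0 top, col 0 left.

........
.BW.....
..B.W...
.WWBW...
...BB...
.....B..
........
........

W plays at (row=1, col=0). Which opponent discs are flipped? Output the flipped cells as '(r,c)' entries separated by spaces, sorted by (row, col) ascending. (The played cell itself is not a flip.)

Dir NW: edge -> no flip
Dir N: first cell '.' (not opp) -> no flip
Dir NE: first cell '.' (not opp) -> no flip
Dir W: edge -> no flip
Dir E: opp run (1,1) capped by W -> flip
Dir SW: edge -> no flip
Dir S: first cell '.' (not opp) -> no flip
Dir SE: first cell '.' (not opp) -> no flip

Answer: (1,1)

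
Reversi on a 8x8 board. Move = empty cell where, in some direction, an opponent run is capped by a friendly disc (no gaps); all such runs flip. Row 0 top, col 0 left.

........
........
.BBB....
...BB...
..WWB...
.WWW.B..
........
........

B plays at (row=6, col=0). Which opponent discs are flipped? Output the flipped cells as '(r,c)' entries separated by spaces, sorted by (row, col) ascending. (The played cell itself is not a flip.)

Dir NW: edge -> no flip
Dir N: first cell '.' (not opp) -> no flip
Dir NE: opp run (5,1) (4,2) capped by B -> flip
Dir W: edge -> no flip
Dir E: first cell '.' (not opp) -> no flip
Dir SW: edge -> no flip
Dir S: first cell '.' (not opp) -> no flip
Dir SE: first cell '.' (not opp) -> no flip

Answer: (4,2) (5,1)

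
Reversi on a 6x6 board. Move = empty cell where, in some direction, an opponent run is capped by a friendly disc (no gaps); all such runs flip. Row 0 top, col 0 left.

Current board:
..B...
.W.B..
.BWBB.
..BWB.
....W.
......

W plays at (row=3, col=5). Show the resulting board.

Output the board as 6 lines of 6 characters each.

Place W at (3,5); scan 8 dirs for brackets.
Dir NW: opp run (2,4) (1,3) (0,2), next=edge -> no flip
Dir N: first cell '.' (not opp) -> no flip
Dir NE: edge -> no flip
Dir W: opp run (3,4) capped by W -> flip
Dir E: edge -> no flip
Dir SW: first cell 'W' (not opp) -> no flip
Dir S: first cell '.' (not opp) -> no flip
Dir SE: edge -> no flip
All flips: (3,4)

Answer: ..B...
.W.B..
.BWBB.
..BWWW
....W.
......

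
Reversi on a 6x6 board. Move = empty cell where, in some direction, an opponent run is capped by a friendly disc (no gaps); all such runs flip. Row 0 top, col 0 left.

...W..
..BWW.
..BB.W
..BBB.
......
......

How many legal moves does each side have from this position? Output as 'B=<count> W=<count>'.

-- B to move --
(0,2): no bracket -> illegal
(0,4): flips 1 -> legal
(0,5): flips 1 -> legal
(1,5): flips 2 -> legal
(2,4): no bracket -> illegal
(3,5): no bracket -> illegal
B mobility = 3
-- W to move --
(0,1): no bracket -> illegal
(0,2): no bracket -> illegal
(1,1): flips 1 -> legal
(2,1): flips 1 -> legal
(2,4): no bracket -> illegal
(3,1): flips 1 -> legal
(3,5): no bracket -> illegal
(4,1): flips 2 -> legal
(4,2): no bracket -> illegal
(4,3): flips 3 -> legal
(4,4): no bracket -> illegal
(4,5): no bracket -> illegal
W mobility = 5

Answer: B=3 W=5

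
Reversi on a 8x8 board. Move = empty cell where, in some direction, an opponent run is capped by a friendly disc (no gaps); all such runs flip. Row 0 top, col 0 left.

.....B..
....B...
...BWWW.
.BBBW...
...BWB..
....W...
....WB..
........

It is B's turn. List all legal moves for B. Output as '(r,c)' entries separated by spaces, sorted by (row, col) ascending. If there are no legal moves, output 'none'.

Answer: (1,5) (1,6) (2,7) (3,5) (3,6) (5,5) (6,3) (7,4)

Derivation:
(1,3): no bracket -> illegal
(1,5): flips 1 -> legal
(1,6): flips 2 -> legal
(1,7): no bracket -> illegal
(2,7): flips 3 -> legal
(3,5): flips 1 -> legal
(3,6): flips 1 -> legal
(3,7): no bracket -> illegal
(5,3): no bracket -> illegal
(5,5): flips 1 -> legal
(6,3): flips 2 -> legal
(7,3): no bracket -> illegal
(7,4): flips 5 -> legal
(7,5): no bracket -> illegal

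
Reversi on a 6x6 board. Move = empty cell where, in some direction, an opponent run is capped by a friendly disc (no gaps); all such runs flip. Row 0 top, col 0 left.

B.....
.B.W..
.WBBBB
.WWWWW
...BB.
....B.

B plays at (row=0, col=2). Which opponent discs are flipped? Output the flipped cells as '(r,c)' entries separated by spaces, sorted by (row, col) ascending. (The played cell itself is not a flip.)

Dir NW: edge -> no flip
Dir N: edge -> no flip
Dir NE: edge -> no flip
Dir W: first cell '.' (not opp) -> no flip
Dir E: first cell '.' (not opp) -> no flip
Dir SW: first cell 'B' (not opp) -> no flip
Dir S: first cell '.' (not opp) -> no flip
Dir SE: opp run (1,3) capped by B -> flip

Answer: (1,3)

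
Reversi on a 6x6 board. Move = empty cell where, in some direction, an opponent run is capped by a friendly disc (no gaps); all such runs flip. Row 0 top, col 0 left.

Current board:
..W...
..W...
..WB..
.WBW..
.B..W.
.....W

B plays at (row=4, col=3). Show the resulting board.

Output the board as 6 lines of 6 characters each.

Answer: ..W...
..W...
..WB..
.WBB..
.B.BW.
.....W

Derivation:
Place B at (4,3); scan 8 dirs for brackets.
Dir NW: first cell 'B' (not opp) -> no flip
Dir N: opp run (3,3) capped by B -> flip
Dir NE: first cell '.' (not opp) -> no flip
Dir W: first cell '.' (not opp) -> no flip
Dir E: opp run (4,4), next='.' -> no flip
Dir SW: first cell '.' (not opp) -> no flip
Dir S: first cell '.' (not opp) -> no flip
Dir SE: first cell '.' (not opp) -> no flip
All flips: (3,3)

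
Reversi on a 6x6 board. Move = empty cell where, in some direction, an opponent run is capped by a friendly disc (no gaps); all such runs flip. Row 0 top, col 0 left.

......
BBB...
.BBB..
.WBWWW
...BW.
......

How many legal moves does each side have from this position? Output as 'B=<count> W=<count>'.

Answer: B=6 W=6

Derivation:
-- B to move --
(2,0): no bracket -> illegal
(2,4): no bracket -> illegal
(2,5): flips 1 -> legal
(3,0): flips 1 -> legal
(4,0): flips 1 -> legal
(4,1): flips 1 -> legal
(4,2): no bracket -> illegal
(4,5): flips 2 -> legal
(5,3): no bracket -> illegal
(5,4): no bracket -> illegal
(5,5): flips 2 -> legal
B mobility = 6
-- W to move --
(0,0): flips 2 -> legal
(0,1): flips 4 -> legal
(0,2): no bracket -> illegal
(0,3): no bracket -> illegal
(1,3): flips 2 -> legal
(1,4): no bracket -> illegal
(2,0): no bracket -> illegal
(2,4): no bracket -> illegal
(3,0): no bracket -> illegal
(4,1): no bracket -> illegal
(4,2): flips 1 -> legal
(5,2): flips 1 -> legal
(5,3): flips 1 -> legal
(5,4): no bracket -> illegal
W mobility = 6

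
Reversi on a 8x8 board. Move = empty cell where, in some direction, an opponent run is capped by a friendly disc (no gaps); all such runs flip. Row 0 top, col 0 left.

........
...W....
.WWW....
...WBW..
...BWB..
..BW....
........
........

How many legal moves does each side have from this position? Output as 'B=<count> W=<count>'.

Answer: B=7 W=6

Derivation:
-- B to move --
(0,2): no bracket -> illegal
(0,3): flips 3 -> legal
(0,4): no bracket -> illegal
(1,0): no bracket -> illegal
(1,1): no bracket -> illegal
(1,2): flips 1 -> legal
(1,4): no bracket -> illegal
(2,0): no bracket -> illegal
(2,4): no bracket -> illegal
(2,5): flips 1 -> legal
(2,6): no bracket -> illegal
(3,0): no bracket -> illegal
(3,1): no bracket -> illegal
(3,2): flips 1 -> legal
(3,6): flips 1 -> legal
(4,2): no bracket -> illegal
(4,6): no bracket -> illegal
(5,4): flips 2 -> legal
(5,5): no bracket -> illegal
(6,2): no bracket -> illegal
(6,3): flips 1 -> legal
(6,4): no bracket -> illegal
B mobility = 7
-- W to move --
(2,4): flips 1 -> legal
(2,5): no bracket -> illegal
(3,2): no bracket -> illegal
(3,6): no bracket -> illegal
(4,1): no bracket -> illegal
(4,2): flips 1 -> legal
(4,6): flips 1 -> legal
(5,1): flips 1 -> legal
(5,4): no bracket -> illegal
(5,5): flips 1 -> legal
(5,6): flips 2 -> legal
(6,1): no bracket -> illegal
(6,2): no bracket -> illegal
(6,3): no bracket -> illegal
W mobility = 6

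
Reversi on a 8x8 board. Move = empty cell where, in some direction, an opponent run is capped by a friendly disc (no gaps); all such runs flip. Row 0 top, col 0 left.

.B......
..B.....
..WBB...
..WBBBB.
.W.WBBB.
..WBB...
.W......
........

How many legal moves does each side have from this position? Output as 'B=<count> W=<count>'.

Answer: B=7 W=9

Derivation:
-- B to move --
(1,1): flips 1 -> legal
(1,3): no bracket -> illegal
(2,1): flips 3 -> legal
(3,0): no bracket -> illegal
(3,1): flips 1 -> legal
(4,0): no bracket -> illegal
(4,2): flips 3 -> legal
(5,0): flips 2 -> legal
(5,1): flips 1 -> legal
(6,0): no bracket -> illegal
(6,2): no bracket -> illegal
(6,3): no bracket -> illegal
(7,0): flips 3 -> legal
(7,1): no bracket -> illegal
(7,2): no bracket -> illegal
B mobility = 7
-- W to move --
(0,0): no bracket -> illegal
(0,2): flips 1 -> legal
(0,3): no bracket -> illegal
(1,0): no bracket -> illegal
(1,1): no bracket -> illegal
(1,3): flips 2 -> legal
(1,4): flips 1 -> legal
(1,5): no bracket -> illegal
(2,1): no bracket -> illegal
(2,5): flips 3 -> legal
(2,6): no bracket -> illegal
(2,7): no bracket -> illegal
(3,7): flips 4 -> legal
(4,2): no bracket -> illegal
(4,7): flips 3 -> legal
(5,5): flips 4 -> legal
(5,6): no bracket -> illegal
(5,7): no bracket -> illegal
(6,2): no bracket -> illegal
(6,3): flips 1 -> legal
(6,4): no bracket -> illegal
(6,5): flips 1 -> legal
W mobility = 9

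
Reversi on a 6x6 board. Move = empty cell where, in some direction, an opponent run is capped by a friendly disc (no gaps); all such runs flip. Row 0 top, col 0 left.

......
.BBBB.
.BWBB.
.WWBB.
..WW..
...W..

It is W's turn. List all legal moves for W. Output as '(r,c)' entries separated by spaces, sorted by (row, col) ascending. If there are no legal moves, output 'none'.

Answer: (0,0) (0,1) (0,2) (0,3) (0,4) (0,5) (1,0) (1,5) (2,0) (2,5) (3,5) (4,4)

Derivation:
(0,0): flips 1 -> legal
(0,1): flips 2 -> legal
(0,2): flips 1 -> legal
(0,3): flips 3 -> legal
(0,4): flips 1 -> legal
(0,5): flips 2 -> legal
(1,0): flips 1 -> legal
(1,5): flips 2 -> legal
(2,0): flips 1 -> legal
(2,5): flips 3 -> legal
(3,0): no bracket -> illegal
(3,5): flips 2 -> legal
(4,4): flips 1 -> legal
(4,5): no bracket -> illegal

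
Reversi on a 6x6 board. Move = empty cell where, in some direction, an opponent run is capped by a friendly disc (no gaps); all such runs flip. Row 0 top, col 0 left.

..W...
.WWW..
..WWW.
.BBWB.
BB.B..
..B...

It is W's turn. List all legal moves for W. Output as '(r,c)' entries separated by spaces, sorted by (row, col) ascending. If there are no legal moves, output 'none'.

Answer: (3,0) (3,5) (4,2) (4,4) (4,5) (5,0) (5,3)

Derivation:
(2,0): no bracket -> illegal
(2,1): no bracket -> illegal
(2,5): no bracket -> illegal
(3,0): flips 2 -> legal
(3,5): flips 1 -> legal
(4,2): flips 1 -> legal
(4,4): flips 1 -> legal
(4,5): flips 1 -> legal
(5,0): flips 2 -> legal
(5,1): no bracket -> illegal
(5,3): flips 1 -> legal
(5,4): no bracket -> illegal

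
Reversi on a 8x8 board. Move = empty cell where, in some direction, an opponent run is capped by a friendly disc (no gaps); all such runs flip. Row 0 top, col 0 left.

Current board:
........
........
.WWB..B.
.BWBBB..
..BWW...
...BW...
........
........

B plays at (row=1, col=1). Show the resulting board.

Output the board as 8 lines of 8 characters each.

Answer: ........
.B......
.BBB..B.
.BWBBB..
..BWW...
...BW...
........
........

Derivation:
Place B at (1,1); scan 8 dirs for brackets.
Dir NW: first cell '.' (not opp) -> no flip
Dir N: first cell '.' (not opp) -> no flip
Dir NE: first cell '.' (not opp) -> no flip
Dir W: first cell '.' (not opp) -> no flip
Dir E: first cell '.' (not opp) -> no flip
Dir SW: first cell '.' (not opp) -> no flip
Dir S: opp run (2,1) capped by B -> flip
Dir SE: opp run (2,2) capped by B -> flip
All flips: (2,1) (2,2)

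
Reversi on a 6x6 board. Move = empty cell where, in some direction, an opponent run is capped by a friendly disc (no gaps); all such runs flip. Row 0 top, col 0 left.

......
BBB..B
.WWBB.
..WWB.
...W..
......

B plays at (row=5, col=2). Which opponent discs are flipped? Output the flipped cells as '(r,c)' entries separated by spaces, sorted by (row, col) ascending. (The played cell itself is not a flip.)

Answer: (4,3)

Derivation:
Dir NW: first cell '.' (not opp) -> no flip
Dir N: first cell '.' (not opp) -> no flip
Dir NE: opp run (4,3) capped by B -> flip
Dir W: first cell '.' (not opp) -> no flip
Dir E: first cell '.' (not opp) -> no flip
Dir SW: edge -> no flip
Dir S: edge -> no flip
Dir SE: edge -> no flip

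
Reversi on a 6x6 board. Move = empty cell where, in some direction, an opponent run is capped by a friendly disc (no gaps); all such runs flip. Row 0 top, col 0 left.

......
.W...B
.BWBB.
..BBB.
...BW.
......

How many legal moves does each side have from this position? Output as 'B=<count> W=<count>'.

-- B to move --
(0,0): flips 2 -> legal
(0,1): flips 1 -> legal
(0,2): no bracket -> illegal
(1,0): no bracket -> illegal
(1,2): flips 1 -> legal
(1,3): no bracket -> illegal
(2,0): no bracket -> illegal
(3,1): no bracket -> illegal
(3,5): no bracket -> illegal
(4,5): flips 1 -> legal
(5,3): no bracket -> illegal
(5,4): flips 1 -> legal
(5,5): flips 1 -> legal
B mobility = 6
-- W to move --
(0,4): no bracket -> illegal
(0,5): no bracket -> illegal
(1,0): no bracket -> illegal
(1,2): no bracket -> illegal
(1,3): no bracket -> illegal
(1,4): flips 2 -> legal
(2,0): flips 1 -> legal
(2,5): flips 2 -> legal
(3,0): no bracket -> illegal
(3,1): flips 1 -> legal
(3,5): no bracket -> illegal
(4,1): no bracket -> illegal
(4,2): flips 2 -> legal
(4,5): no bracket -> illegal
(5,2): no bracket -> illegal
(5,3): no bracket -> illegal
(5,4): no bracket -> illegal
W mobility = 5

Answer: B=6 W=5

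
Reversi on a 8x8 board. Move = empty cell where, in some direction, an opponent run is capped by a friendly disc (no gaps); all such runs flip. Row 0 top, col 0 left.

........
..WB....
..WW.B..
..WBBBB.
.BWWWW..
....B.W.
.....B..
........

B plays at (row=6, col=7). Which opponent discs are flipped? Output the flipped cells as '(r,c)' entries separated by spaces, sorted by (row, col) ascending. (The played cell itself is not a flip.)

Answer: (4,5) (5,6)

Derivation:
Dir NW: opp run (5,6) (4,5) capped by B -> flip
Dir N: first cell '.' (not opp) -> no flip
Dir NE: edge -> no flip
Dir W: first cell '.' (not opp) -> no flip
Dir E: edge -> no flip
Dir SW: first cell '.' (not opp) -> no flip
Dir S: first cell '.' (not opp) -> no flip
Dir SE: edge -> no flip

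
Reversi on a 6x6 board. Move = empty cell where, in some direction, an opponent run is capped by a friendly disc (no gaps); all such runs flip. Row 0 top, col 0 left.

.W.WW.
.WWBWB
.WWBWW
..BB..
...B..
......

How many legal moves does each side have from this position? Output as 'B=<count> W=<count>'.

-- B to move --
(0,0): flips 2 -> legal
(0,2): flips 2 -> legal
(0,5): flips 1 -> legal
(1,0): flips 3 -> legal
(2,0): flips 2 -> legal
(3,0): no bracket -> illegal
(3,1): flips 1 -> legal
(3,4): no bracket -> illegal
(3,5): flips 2 -> legal
B mobility = 7
-- W to move --
(0,2): flips 1 -> legal
(0,5): flips 1 -> legal
(3,1): no bracket -> illegal
(3,4): flips 1 -> legal
(4,1): flips 2 -> legal
(4,2): flips 2 -> legal
(4,4): flips 1 -> legal
(5,2): no bracket -> illegal
(5,3): flips 4 -> legal
(5,4): flips 2 -> legal
W mobility = 8

Answer: B=7 W=8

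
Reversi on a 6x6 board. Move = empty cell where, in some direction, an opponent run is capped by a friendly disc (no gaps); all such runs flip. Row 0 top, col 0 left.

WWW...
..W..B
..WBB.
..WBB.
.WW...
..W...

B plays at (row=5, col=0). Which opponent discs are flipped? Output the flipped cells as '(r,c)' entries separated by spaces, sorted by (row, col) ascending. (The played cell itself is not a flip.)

Dir NW: edge -> no flip
Dir N: first cell '.' (not opp) -> no flip
Dir NE: opp run (4,1) (3,2) capped by B -> flip
Dir W: edge -> no flip
Dir E: first cell '.' (not opp) -> no flip
Dir SW: edge -> no flip
Dir S: edge -> no flip
Dir SE: edge -> no flip

Answer: (3,2) (4,1)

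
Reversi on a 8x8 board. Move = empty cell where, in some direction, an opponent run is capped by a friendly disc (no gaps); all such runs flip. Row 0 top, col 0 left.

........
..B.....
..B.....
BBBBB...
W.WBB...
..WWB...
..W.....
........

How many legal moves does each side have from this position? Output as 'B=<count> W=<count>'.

-- B to move --
(4,1): flips 1 -> legal
(5,0): flips 1 -> legal
(5,1): flips 3 -> legal
(6,1): flips 1 -> legal
(6,3): flips 1 -> legal
(6,4): flips 2 -> legal
(7,1): flips 2 -> legal
(7,2): flips 3 -> legal
(7,3): no bracket -> illegal
B mobility = 8
-- W to move --
(0,1): no bracket -> illegal
(0,2): flips 3 -> legal
(0,3): no bracket -> illegal
(1,1): no bracket -> illegal
(1,3): flips 2 -> legal
(2,0): flips 2 -> legal
(2,1): no bracket -> illegal
(2,3): flips 2 -> legal
(2,4): flips 1 -> legal
(2,5): flips 2 -> legal
(3,5): flips 1 -> legal
(4,1): no bracket -> illegal
(4,5): flips 2 -> legal
(5,5): flips 1 -> legal
(6,3): no bracket -> illegal
(6,4): no bracket -> illegal
(6,5): no bracket -> illegal
W mobility = 9

Answer: B=8 W=9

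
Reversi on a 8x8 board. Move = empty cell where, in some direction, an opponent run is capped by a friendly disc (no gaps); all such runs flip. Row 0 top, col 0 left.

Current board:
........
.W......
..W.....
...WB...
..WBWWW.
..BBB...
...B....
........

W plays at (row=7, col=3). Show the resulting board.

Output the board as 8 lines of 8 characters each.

Place W at (7,3); scan 8 dirs for brackets.
Dir NW: first cell '.' (not opp) -> no flip
Dir N: opp run (6,3) (5,3) (4,3) capped by W -> flip
Dir NE: first cell '.' (not opp) -> no flip
Dir W: first cell '.' (not opp) -> no flip
Dir E: first cell '.' (not opp) -> no flip
Dir SW: edge -> no flip
Dir S: edge -> no flip
Dir SE: edge -> no flip
All flips: (4,3) (5,3) (6,3)

Answer: ........
.W......
..W.....
...WB...
..WWWWW.
..BWB...
...W....
...W....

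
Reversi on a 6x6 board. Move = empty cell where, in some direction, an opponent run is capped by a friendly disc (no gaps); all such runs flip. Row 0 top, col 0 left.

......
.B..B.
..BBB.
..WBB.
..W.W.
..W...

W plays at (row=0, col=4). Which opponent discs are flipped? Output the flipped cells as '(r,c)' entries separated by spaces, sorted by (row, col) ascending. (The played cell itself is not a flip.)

Answer: (1,4) (2,4) (3,4)

Derivation:
Dir NW: edge -> no flip
Dir N: edge -> no flip
Dir NE: edge -> no flip
Dir W: first cell '.' (not opp) -> no flip
Dir E: first cell '.' (not opp) -> no flip
Dir SW: first cell '.' (not opp) -> no flip
Dir S: opp run (1,4) (2,4) (3,4) capped by W -> flip
Dir SE: first cell '.' (not opp) -> no flip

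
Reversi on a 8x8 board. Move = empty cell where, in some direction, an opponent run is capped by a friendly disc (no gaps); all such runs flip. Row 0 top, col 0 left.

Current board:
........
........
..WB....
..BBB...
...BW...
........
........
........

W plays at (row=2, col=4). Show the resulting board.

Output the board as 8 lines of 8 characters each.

Answer: ........
........
..WWW...
..BBW...
...BW...
........
........
........

Derivation:
Place W at (2,4); scan 8 dirs for brackets.
Dir NW: first cell '.' (not opp) -> no flip
Dir N: first cell '.' (not opp) -> no flip
Dir NE: first cell '.' (not opp) -> no flip
Dir W: opp run (2,3) capped by W -> flip
Dir E: first cell '.' (not opp) -> no flip
Dir SW: opp run (3,3), next='.' -> no flip
Dir S: opp run (3,4) capped by W -> flip
Dir SE: first cell '.' (not opp) -> no flip
All flips: (2,3) (3,4)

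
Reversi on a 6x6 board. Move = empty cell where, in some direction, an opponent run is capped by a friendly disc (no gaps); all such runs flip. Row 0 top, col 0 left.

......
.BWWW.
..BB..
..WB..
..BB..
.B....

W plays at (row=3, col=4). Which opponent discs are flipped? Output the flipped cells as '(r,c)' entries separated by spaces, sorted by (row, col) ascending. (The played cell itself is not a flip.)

Dir NW: opp run (2,3) capped by W -> flip
Dir N: first cell '.' (not opp) -> no flip
Dir NE: first cell '.' (not opp) -> no flip
Dir W: opp run (3,3) capped by W -> flip
Dir E: first cell '.' (not opp) -> no flip
Dir SW: opp run (4,3), next='.' -> no flip
Dir S: first cell '.' (not opp) -> no flip
Dir SE: first cell '.' (not opp) -> no flip

Answer: (2,3) (3,3)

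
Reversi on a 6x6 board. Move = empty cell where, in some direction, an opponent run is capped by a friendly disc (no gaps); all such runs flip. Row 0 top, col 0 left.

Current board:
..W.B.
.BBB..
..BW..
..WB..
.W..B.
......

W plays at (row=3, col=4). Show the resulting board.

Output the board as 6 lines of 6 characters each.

Answer: ..W.B.
.BBB..
..BW..
..WWW.
.W..B.
......

Derivation:
Place W at (3,4); scan 8 dirs for brackets.
Dir NW: first cell 'W' (not opp) -> no flip
Dir N: first cell '.' (not opp) -> no flip
Dir NE: first cell '.' (not opp) -> no flip
Dir W: opp run (3,3) capped by W -> flip
Dir E: first cell '.' (not opp) -> no flip
Dir SW: first cell '.' (not opp) -> no flip
Dir S: opp run (4,4), next='.' -> no flip
Dir SE: first cell '.' (not opp) -> no flip
All flips: (3,3)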